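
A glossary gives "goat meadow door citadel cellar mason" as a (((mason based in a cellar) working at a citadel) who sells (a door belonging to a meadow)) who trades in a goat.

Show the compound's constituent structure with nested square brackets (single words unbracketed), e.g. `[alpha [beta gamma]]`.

Whole compound: head "mason" (specifically "meadow door citadel cellar mason"), modifier "goat".
Within "meadow door citadel cellar mason", the head is "mason" (specifically "citadel cellar mason") and the modifier is "meadow door".
Within "meadow door", the head is "door" and the modifier is "meadow".
Within "citadel cellar mason", the head is "mason" (specifically "cellar mason") and the modifier is "citadel".
Within "cellar mason", the head is "mason" and the modifier is "cellar".
Putting it together: [goat [[meadow door] [citadel [cellar mason]]]].

[goat [[meadow door] [citadel [cellar mason]]]]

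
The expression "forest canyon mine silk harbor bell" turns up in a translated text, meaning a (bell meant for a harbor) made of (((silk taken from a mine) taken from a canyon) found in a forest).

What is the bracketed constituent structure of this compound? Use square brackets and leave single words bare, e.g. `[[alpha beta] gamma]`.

[[forest [canyon [mine silk]]] [harbor bell]]

The outermost head in the paraphrase is "bell" (specifically "harbor bell"), modified by "forest canyon mine silk".
Within "forest canyon mine silk", the head is "silk" (specifically "canyon mine silk") and the modifier is "forest".
Within "canyon mine silk", the head is "silk" (specifically "mine silk") and the modifier is "canyon".
Within "mine silk", the head is "silk" and the modifier is "mine".
Within "harbor bell", the head is "bell" and the modifier is "harbor".
Putting it together: [[forest [canyon [mine silk]]] [harbor bell]].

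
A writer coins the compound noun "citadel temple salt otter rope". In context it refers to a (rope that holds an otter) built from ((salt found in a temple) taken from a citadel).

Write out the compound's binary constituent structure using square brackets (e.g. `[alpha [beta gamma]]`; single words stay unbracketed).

Overall it is a kind of rope (specifically "otter rope"); the modifier is "citadel temple salt".
Within "citadel temple salt", the head is "salt" (specifically "temple salt") and the modifier is "citadel".
Within "temple salt", the head is "salt" and the modifier is "temple".
Within "otter rope", the head is "rope" and the modifier is "otter".
So the structure is [[citadel [temple salt]] [otter rope]].

[[citadel [temple salt]] [otter rope]]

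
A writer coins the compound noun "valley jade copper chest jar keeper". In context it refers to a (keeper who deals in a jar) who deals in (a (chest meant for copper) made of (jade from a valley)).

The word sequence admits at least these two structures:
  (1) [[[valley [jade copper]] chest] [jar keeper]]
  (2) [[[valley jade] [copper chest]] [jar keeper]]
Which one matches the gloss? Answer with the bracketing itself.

The paraphrase's head is the "keeper" part ("jar keeper"); its modifier is "valley jade copper chest".
That top-level split, carried through the inner groups, gives [[[valley jade] [copper chest]] [jar keeper]].

[[[valley jade] [copper chest]] [jar keeper]]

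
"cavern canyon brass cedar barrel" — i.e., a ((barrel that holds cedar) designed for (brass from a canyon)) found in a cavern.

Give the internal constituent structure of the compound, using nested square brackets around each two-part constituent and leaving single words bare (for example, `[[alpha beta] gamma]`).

[cavern [[canyon brass] [cedar barrel]]]

At the top level: head "barrel" (specifically "canyon brass cedar barrel"); modifier "cavern".
"canyon brass cedar barrel" → head "barrel" (specifically "cedar barrel"), modifier "canyon brass".
"canyon brass" → head "brass", modifier "canyon".
"cedar barrel" → head "barrel", modifier "cedar".
Assembled: [cavern [[canyon brass] [cedar barrel]]].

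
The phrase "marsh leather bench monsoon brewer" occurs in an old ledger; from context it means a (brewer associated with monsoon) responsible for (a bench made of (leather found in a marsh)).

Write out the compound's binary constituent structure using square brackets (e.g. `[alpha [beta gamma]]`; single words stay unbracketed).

[[[marsh leather] bench] [monsoon brewer]]

At the top level: head "brewer" (specifically "monsoon brewer"); modifier "marsh leather bench".
Inside "marsh leather bench": head "bench", modifier "marsh leather".
Inside "marsh leather": head "leather", modifier "marsh".
Inside "monsoon brewer": head "brewer", modifier "monsoon".
So the structure is [[[marsh leather] bench] [monsoon brewer]].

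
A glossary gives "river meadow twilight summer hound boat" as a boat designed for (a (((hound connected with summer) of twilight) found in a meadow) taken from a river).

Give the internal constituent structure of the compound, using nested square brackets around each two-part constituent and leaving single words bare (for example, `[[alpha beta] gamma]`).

[[river [meadow [twilight [summer hound]]]] boat]

The outermost head in the paraphrase is "boat", modified by "river meadow twilight summer hound".
"river meadow twilight summer hound" → head "hound" (specifically "meadow twilight summer hound"), modifier "river".
"meadow twilight summer hound" → head "hound" (specifically "twilight summer hound"), modifier "meadow".
"twilight summer hound" → head "hound" (specifically "summer hound"), modifier "twilight".
"summer hound" → head "hound", modifier "summer".
Assembled: [[river [meadow [twilight [summer hound]]]] boat].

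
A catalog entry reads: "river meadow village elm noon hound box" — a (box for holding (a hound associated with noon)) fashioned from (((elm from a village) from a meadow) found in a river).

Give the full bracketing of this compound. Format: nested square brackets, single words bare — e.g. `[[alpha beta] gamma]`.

[[river [meadow [village elm]]] [[noon hound] box]]

At the top level: head "box" (specifically "noon hound box"); modifier "river meadow village elm".
"river meadow village elm" → head "elm" (specifically "meadow village elm"), modifier "river".
"meadow village elm" → head "elm" (specifically "village elm"), modifier "meadow".
"village elm" → head "elm", modifier "village".
"noon hound box" → head "box", modifier "noon hound".
"noon hound" → head "hound", modifier "noon".
So the structure is [[river [meadow [village elm]]] [[noon hound] box]].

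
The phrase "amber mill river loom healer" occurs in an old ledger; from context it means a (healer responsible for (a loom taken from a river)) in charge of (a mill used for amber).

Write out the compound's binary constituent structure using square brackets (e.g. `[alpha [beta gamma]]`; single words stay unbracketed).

[[amber mill] [[river loom] healer]]

Whole compound: head "healer" (specifically "river loom healer"), modifier "amber mill".
Inside "amber mill": head "mill", modifier "amber".
Inside "river loom healer": head "healer", modifier "river loom".
Inside "river loom": head "loom", modifier "river".
Putting it together: [[amber mill] [[river loom] healer]].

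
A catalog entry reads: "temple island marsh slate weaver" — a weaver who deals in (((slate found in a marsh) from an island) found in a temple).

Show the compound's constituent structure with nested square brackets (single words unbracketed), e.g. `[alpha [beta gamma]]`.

[[temple [island [marsh slate]]] weaver]

Overall it is a kind of weaver; the modifier is "temple island marsh slate".
"temple island marsh slate" → head "slate" (specifically "island marsh slate"), modifier "temple".
"island marsh slate" → head "slate" (specifically "marsh slate"), modifier "island".
"marsh slate" → head "slate", modifier "marsh".
Putting it together: [[temple [island [marsh slate]]] weaver].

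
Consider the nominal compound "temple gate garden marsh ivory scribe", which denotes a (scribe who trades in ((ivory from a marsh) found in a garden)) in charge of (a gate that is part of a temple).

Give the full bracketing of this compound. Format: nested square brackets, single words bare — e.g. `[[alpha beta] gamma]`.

At the top level: head "scribe" (specifically "garden marsh ivory scribe"); modifier "temple gate".
Inside "temple gate": head "gate", modifier "temple".
Inside "garden marsh ivory scribe": head "scribe", modifier "garden marsh ivory".
Inside "garden marsh ivory": head "ivory" (specifically "marsh ivory"), modifier "garden".
Inside "marsh ivory": head "ivory", modifier "marsh".
Putting it together: [[temple gate] [[garden [marsh ivory]] scribe]].

[[temple gate] [[garden [marsh ivory]] scribe]]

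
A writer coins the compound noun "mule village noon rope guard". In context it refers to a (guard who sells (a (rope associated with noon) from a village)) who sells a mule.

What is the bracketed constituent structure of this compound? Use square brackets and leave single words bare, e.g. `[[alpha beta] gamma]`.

The outermost head in the paraphrase is "guard" (specifically "village noon rope guard"), modified by "mule".
Within "village noon rope guard", the head is "guard" and the modifier is "village noon rope".
Within "village noon rope", the head is "rope" (specifically "noon rope") and the modifier is "village".
Within "noon rope", the head is "rope" and the modifier is "noon".
Putting it together: [mule [[village [noon rope]] guard]].

[mule [[village [noon rope]] guard]]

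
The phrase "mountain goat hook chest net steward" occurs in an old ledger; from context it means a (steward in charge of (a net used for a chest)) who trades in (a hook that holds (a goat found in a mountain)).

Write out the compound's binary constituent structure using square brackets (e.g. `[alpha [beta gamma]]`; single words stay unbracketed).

Overall it is a kind of steward (specifically "chest net steward"); the modifier is "mountain goat hook".
Within "mountain goat hook", the head is "hook" and the modifier is "mountain goat".
Within "mountain goat", the head is "goat" and the modifier is "mountain".
Within "chest net steward", the head is "steward" and the modifier is "chest net".
Within "chest net", the head is "net" and the modifier is "chest".
Putting it together: [[[mountain goat] hook] [[chest net] steward]].

[[[mountain goat] hook] [[chest net] steward]]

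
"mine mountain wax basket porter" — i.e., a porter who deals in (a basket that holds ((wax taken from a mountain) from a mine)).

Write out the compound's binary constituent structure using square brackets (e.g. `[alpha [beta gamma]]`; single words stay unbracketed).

[[[mine [mountain wax]] basket] porter]

Overall it is a kind of porter; the modifier is "mine mountain wax basket".
Inside "mine mountain wax basket": head "basket", modifier "mine mountain wax".
Inside "mine mountain wax": head "wax" (specifically "mountain wax"), modifier "mine".
Inside "mountain wax": head "wax", modifier "mountain".
Assembled: [[[mine [mountain wax]] basket] porter].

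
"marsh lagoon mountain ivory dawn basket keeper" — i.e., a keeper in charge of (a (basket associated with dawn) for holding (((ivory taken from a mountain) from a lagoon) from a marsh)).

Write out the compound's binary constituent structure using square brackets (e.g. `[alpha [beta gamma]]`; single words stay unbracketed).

The outermost head in the paraphrase is "keeper", modified by "marsh lagoon mountain ivory dawn basket".
"marsh lagoon mountain ivory dawn basket" → head "basket" (specifically "dawn basket"), modifier "marsh lagoon mountain ivory".
"marsh lagoon mountain ivory" → head "ivory" (specifically "lagoon mountain ivory"), modifier "marsh".
"lagoon mountain ivory" → head "ivory" (specifically "mountain ivory"), modifier "lagoon".
"mountain ivory" → head "ivory", modifier "mountain".
"dawn basket" → head "basket", modifier "dawn".
Putting it together: [[[marsh [lagoon [mountain ivory]]] [dawn basket]] keeper].

[[[marsh [lagoon [mountain ivory]]] [dawn basket]] keeper]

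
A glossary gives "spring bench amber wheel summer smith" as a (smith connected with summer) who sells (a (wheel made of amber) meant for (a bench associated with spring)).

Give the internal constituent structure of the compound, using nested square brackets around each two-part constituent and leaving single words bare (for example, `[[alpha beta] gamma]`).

[[[spring bench] [amber wheel]] [summer smith]]

At the top level: head "smith" (specifically "summer smith"); modifier "spring bench amber wheel".
"spring bench amber wheel" → head "wheel" (specifically "amber wheel"), modifier "spring bench".
"spring bench" → head "bench", modifier "spring".
"amber wheel" → head "wheel", modifier "amber".
"summer smith" → head "smith", modifier "summer".
So the structure is [[[spring bench] [amber wheel]] [summer smith]].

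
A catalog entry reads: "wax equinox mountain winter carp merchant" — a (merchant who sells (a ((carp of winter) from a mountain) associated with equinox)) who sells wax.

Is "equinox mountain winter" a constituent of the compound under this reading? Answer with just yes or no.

no

The top-level split is [wax] [equinox mountain winter carp merchant]; the full structure is [wax [[equinox [mountain [winter carp]]] merchant]].
"equinox mountain winter" straddles a constituent boundary, so it is not a single unit.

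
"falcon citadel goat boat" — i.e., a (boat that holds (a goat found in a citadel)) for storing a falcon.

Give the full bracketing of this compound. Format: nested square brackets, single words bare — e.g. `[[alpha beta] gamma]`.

Overall it is a kind of boat (specifically "citadel goat boat"); the modifier is "falcon".
Inside "citadel goat boat": head "boat", modifier "citadel goat".
Inside "citadel goat": head "goat", modifier "citadel".
Putting it together: [falcon [[citadel goat] boat]].

[falcon [[citadel goat] boat]]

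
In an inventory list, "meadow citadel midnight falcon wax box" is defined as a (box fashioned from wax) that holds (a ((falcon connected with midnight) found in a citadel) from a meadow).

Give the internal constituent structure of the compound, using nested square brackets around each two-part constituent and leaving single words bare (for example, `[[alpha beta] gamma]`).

At the top level: head "box" (specifically "wax box"); modifier "meadow citadel midnight falcon".
Within "meadow citadel midnight falcon", the head is "falcon" (specifically "citadel midnight falcon") and the modifier is "meadow".
Within "citadel midnight falcon", the head is "falcon" (specifically "midnight falcon") and the modifier is "citadel".
Within "midnight falcon", the head is "falcon" and the modifier is "midnight".
Within "wax box", the head is "box" and the modifier is "wax".
Assembled: [[meadow [citadel [midnight falcon]]] [wax box]].

[[meadow [citadel [midnight falcon]]] [wax box]]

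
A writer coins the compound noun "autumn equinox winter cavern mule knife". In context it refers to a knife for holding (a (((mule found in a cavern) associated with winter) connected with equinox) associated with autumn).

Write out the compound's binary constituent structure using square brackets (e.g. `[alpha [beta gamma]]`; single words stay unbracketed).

[[autumn [equinox [winter [cavern mule]]]] knife]

Overall it is a kind of knife; the modifier is "autumn equinox winter cavern mule".
"autumn equinox winter cavern mule" → head "mule" (specifically "equinox winter cavern mule"), modifier "autumn".
"equinox winter cavern mule" → head "mule" (specifically "winter cavern mule"), modifier "equinox".
"winter cavern mule" → head "mule" (specifically "cavern mule"), modifier "winter".
"cavern mule" → head "mule", modifier "cavern".
So the structure is [[autumn [equinox [winter [cavern mule]]]] knife].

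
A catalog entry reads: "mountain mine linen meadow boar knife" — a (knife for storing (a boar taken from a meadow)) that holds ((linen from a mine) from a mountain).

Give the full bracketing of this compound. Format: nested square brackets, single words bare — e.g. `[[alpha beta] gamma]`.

[[mountain [mine linen]] [[meadow boar] knife]]

At the top level: head "knife" (specifically "meadow boar knife"); modifier "mountain mine linen".
Within "mountain mine linen", the head is "linen" (specifically "mine linen") and the modifier is "mountain".
Within "mine linen", the head is "linen" and the modifier is "mine".
Within "meadow boar knife", the head is "knife" and the modifier is "meadow boar".
Within "meadow boar", the head is "boar" and the modifier is "meadow".
So the structure is [[mountain [mine linen]] [[meadow boar] knife]].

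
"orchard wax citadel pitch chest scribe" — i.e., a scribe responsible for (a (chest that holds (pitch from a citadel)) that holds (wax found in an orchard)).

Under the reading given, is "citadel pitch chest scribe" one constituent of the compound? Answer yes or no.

The top-level split is [orchard wax citadel pitch chest] [scribe]; the full structure is [[[orchard wax] [[citadel pitch] chest]] scribe].
"citadel pitch chest scribe" straddles a constituent boundary, so it is not a single unit.

no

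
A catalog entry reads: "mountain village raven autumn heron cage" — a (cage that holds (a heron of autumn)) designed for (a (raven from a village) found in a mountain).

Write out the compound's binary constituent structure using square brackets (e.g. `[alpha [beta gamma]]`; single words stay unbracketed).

[[mountain [village raven]] [[autumn heron] cage]]

Whole compound: head "cage" (specifically "autumn heron cage"), modifier "mountain village raven".
"mountain village raven" → head "raven" (specifically "village raven"), modifier "mountain".
"village raven" → head "raven", modifier "village".
"autumn heron cage" → head "cage", modifier "autumn heron".
"autumn heron" → head "heron", modifier "autumn".
Assembled: [[mountain [village raven]] [[autumn heron] cage]].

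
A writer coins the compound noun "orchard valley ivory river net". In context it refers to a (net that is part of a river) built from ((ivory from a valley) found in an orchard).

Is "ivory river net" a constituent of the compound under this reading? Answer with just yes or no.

no

The top-level split is [orchard valley ivory] [river net]; the full structure is [[orchard [valley ivory]] [river net]].
"ivory river net" straddles a constituent boundary, so it is not a single unit.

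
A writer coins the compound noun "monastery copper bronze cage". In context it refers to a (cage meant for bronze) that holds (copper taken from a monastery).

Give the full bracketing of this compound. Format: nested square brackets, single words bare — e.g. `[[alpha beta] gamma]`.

[[monastery copper] [bronze cage]]

Whole compound: head "cage" (specifically "bronze cage"), modifier "monastery copper".
"monastery copper" → head "copper", modifier "monastery".
"bronze cage" → head "cage", modifier "bronze".
Assembled: [[monastery copper] [bronze cage]].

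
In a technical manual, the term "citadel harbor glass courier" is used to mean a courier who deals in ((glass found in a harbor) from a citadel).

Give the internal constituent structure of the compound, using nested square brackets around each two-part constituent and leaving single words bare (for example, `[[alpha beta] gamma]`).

[[citadel [harbor glass]] courier]

At the top level: head "courier"; modifier "citadel harbor glass".
"citadel harbor glass" → head "glass" (specifically "harbor glass"), modifier "citadel".
"harbor glass" → head "glass", modifier "harbor".
Assembled: [[citadel [harbor glass]] courier].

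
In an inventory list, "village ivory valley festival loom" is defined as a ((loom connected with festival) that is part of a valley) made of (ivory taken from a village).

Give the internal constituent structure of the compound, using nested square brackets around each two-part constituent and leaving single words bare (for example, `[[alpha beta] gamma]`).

[[village ivory] [valley [festival loom]]]

Overall it is a kind of loom (specifically "valley festival loom"); the modifier is "village ivory".
Within "village ivory", the head is "ivory" and the modifier is "village".
Within "valley festival loom", the head is "loom" (specifically "festival loom") and the modifier is "valley".
Within "festival loom", the head is "loom" and the modifier is "festival".
Assembled: [[village ivory] [valley [festival loom]]].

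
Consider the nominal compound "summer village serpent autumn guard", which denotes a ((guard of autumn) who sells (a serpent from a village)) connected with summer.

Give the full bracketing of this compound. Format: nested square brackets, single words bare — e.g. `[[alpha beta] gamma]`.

[summer [[village serpent] [autumn guard]]]

At the top level: head "guard" (specifically "village serpent autumn guard"); modifier "summer".
"village serpent autumn guard" → head "guard" (specifically "autumn guard"), modifier "village serpent".
"village serpent" → head "serpent", modifier "village".
"autumn guard" → head "guard", modifier "autumn".
Assembled: [summer [[village serpent] [autumn guard]]].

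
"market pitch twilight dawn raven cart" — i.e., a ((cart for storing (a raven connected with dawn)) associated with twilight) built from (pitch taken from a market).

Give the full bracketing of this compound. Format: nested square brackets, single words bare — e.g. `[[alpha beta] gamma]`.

[[market pitch] [twilight [[dawn raven] cart]]]

Whole compound: head "cart" (specifically "twilight dawn raven cart"), modifier "market pitch".
Within "market pitch", the head is "pitch" and the modifier is "market".
Within "twilight dawn raven cart", the head is "cart" (specifically "dawn raven cart") and the modifier is "twilight".
Within "dawn raven cart", the head is "cart" and the modifier is "dawn raven".
Within "dawn raven", the head is "raven" and the modifier is "dawn".
Assembled: [[market pitch] [twilight [[dawn raven] cart]]].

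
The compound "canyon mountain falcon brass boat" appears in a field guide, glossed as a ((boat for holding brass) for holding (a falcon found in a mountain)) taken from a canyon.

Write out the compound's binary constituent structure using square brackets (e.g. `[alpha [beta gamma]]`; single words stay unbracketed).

[canyon [[mountain falcon] [brass boat]]]

Whole compound: head "boat" (specifically "mountain falcon brass boat"), modifier "canyon".
"mountain falcon brass boat" → head "boat" (specifically "brass boat"), modifier "mountain falcon".
"mountain falcon" → head "falcon", modifier "mountain".
"brass boat" → head "boat", modifier "brass".
So the structure is [canyon [[mountain falcon] [brass boat]]].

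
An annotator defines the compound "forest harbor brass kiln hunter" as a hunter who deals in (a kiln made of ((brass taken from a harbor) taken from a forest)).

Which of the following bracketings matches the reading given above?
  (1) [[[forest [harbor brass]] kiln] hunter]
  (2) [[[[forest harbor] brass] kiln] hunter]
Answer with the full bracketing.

The paraphrase's head is the "hunter" part ("hunter"); its modifier is "forest harbor brass kiln".
That top-level split, carried through the inner groups, gives [[[forest [harbor brass]] kiln] hunter].

[[[forest [harbor brass]] kiln] hunter]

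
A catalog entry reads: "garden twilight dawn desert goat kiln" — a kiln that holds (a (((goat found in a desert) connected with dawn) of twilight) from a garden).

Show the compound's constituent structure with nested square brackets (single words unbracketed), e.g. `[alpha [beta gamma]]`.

[[garden [twilight [dawn [desert goat]]]] kiln]

The outermost head in the paraphrase is "kiln", modified by "garden twilight dawn desert goat".
Within "garden twilight dawn desert goat", the head is "goat" (specifically "twilight dawn desert goat") and the modifier is "garden".
Within "twilight dawn desert goat", the head is "goat" (specifically "dawn desert goat") and the modifier is "twilight".
Within "dawn desert goat", the head is "goat" (specifically "desert goat") and the modifier is "dawn".
Within "desert goat", the head is "goat" and the modifier is "desert".
Putting it together: [[garden [twilight [dawn [desert goat]]]] kiln].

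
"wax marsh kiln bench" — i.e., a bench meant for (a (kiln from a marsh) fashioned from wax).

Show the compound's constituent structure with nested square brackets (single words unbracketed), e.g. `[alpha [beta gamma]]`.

At the top level: head "bench"; modifier "wax marsh kiln".
Within "wax marsh kiln", the head is "kiln" (specifically "marsh kiln") and the modifier is "wax".
Within "marsh kiln", the head is "kiln" and the modifier is "marsh".
Putting it together: [[wax [marsh kiln]] bench].

[[wax [marsh kiln]] bench]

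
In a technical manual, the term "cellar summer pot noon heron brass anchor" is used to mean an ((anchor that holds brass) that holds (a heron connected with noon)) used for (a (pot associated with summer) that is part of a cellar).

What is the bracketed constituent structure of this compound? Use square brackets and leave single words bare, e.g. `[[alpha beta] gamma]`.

The outermost head in the paraphrase is "anchor" (specifically "noon heron brass anchor"), modified by "cellar summer pot".
"cellar summer pot" → head "pot" (specifically "summer pot"), modifier "cellar".
"summer pot" → head "pot", modifier "summer".
"noon heron brass anchor" → head "anchor" (specifically "brass anchor"), modifier "noon heron".
"noon heron" → head "heron", modifier "noon".
"brass anchor" → head "anchor", modifier "brass".
Putting it together: [[cellar [summer pot]] [[noon heron] [brass anchor]]].

[[cellar [summer pot]] [[noon heron] [brass anchor]]]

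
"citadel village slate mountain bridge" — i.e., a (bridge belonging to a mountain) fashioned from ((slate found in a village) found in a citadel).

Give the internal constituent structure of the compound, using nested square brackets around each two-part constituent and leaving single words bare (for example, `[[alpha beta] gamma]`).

[[citadel [village slate]] [mountain bridge]]

At the top level: head "bridge" (specifically "mountain bridge"); modifier "citadel village slate".
"citadel village slate" → head "slate" (specifically "village slate"), modifier "citadel".
"village slate" → head "slate", modifier "village".
"mountain bridge" → head "bridge", modifier "mountain".
Assembled: [[citadel [village slate]] [mountain bridge]].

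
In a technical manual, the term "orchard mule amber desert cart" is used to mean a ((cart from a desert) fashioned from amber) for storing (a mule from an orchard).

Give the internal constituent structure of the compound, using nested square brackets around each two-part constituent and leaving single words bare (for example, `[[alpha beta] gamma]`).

[[orchard mule] [amber [desert cart]]]

At the top level: head "cart" (specifically "amber desert cart"); modifier "orchard mule".
Within "orchard mule", the head is "mule" and the modifier is "orchard".
Within "amber desert cart", the head is "cart" (specifically "desert cart") and the modifier is "amber".
Within "desert cart", the head is "cart" and the modifier is "desert".
So the structure is [[orchard mule] [amber [desert cart]]].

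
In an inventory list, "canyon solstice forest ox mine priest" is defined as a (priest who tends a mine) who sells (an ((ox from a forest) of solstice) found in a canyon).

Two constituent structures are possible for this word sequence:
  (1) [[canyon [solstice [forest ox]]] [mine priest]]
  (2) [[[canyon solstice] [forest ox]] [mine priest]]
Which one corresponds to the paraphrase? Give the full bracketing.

The paraphrase's head is the "priest" part ("mine priest"); its modifier is "canyon solstice forest ox".
That top-level split, carried through the inner groups, gives [[canyon [solstice [forest ox]]] [mine priest]].

[[canyon [solstice [forest ox]]] [mine priest]]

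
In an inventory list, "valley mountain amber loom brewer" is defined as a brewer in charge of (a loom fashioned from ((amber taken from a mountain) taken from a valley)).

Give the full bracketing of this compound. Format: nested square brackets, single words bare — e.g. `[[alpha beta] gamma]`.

[[[valley [mountain amber]] loom] brewer]

Overall it is a kind of brewer; the modifier is "valley mountain amber loom".
Inside "valley mountain amber loom": head "loom", modifier "valley mountain amber".
Inside "valley mountain amber": head "amber" (specifically "mountain amber"), modifier "valley".
Inside "mountain amber": head "amber", modifier "mountain".
Putting it together: [[[valley [mountain amber]] loom] brewer].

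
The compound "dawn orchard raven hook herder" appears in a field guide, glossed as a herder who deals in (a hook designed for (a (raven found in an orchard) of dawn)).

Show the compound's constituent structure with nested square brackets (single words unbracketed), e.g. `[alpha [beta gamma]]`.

Overall it is a kind of herder; the modifier is "dawn orchard raven hook".
"dawn orchard raven hook" → head "hook", modifier "dawn orchard raven".
"dawn orchard raven" → head "raven" (specifically "orchard raven"), modifier "dawn".
"orchard raven" → head "raven", modifier "orchard".
Putting it together: [[[dawn [orchard raven]] hook] herder].

[[[dawn [orchard raven]] hook] herder]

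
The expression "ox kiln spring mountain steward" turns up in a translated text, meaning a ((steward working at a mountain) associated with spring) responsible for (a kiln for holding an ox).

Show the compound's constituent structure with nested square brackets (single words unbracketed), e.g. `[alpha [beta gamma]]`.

[[ox kiln] [spring [mountain steward]]]

Overall it is a kind of steward (specifically "spring mountain steward"); the modifier is "ox kiln".
"ox kiln" → head "kiln", modifier "ox".
"spring mountain steward" → head "steward" (specifically "mountain steward"), modifier "spring".
"mountain steward" → head "steward", modifier "mountain".
So the structure is [[ox kiln] [spring [mountain steward]]].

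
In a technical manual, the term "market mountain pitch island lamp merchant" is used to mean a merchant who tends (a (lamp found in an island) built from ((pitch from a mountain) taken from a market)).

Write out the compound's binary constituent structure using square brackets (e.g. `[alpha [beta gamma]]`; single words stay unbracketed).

Overall it is a kind of merchant; the modifier is "market mountain pitch island lamp".
Within "market mountain pitch island lamp", the head is "lamp" (specifically "island lamp") and the modifier is "market mountain pitch".
Within "market mountain pitch", the head is "pitch" (specifically "mountain pitch") and the modifier is "market".
Within "mountain pitch", the head is "pitch" and the modifier is "mountain".
Within "island lamp", the head is "lamp" and the modifier is "island".
So the structure is [[[market [mountain pitch]] [island lamp]] merchant].

[[[market [mountain pitch]] [island lamp]] merchant]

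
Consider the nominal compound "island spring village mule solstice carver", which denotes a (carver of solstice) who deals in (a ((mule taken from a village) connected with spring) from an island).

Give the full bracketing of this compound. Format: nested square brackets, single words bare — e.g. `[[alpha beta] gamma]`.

Whole compound: head "carver" (specifically "solstice carver"), modifier "island spring village mule".
Within "island spring village mule", the head is "mule" (specifically "spring village mule") and the modifier is "island".
Within "spring village mule", the head is "mule" (specifically "village mule") and the modifier is "spring".
Within "village mule", the head is "mule" and the modifier is "village".
Within "solstice carver", the head is "carver" and the modifier is "solstice".
So the structure is [[island [spring [village mule]]] [solstice carver]].

[[island [spring [village mule]]] [solstice carver]]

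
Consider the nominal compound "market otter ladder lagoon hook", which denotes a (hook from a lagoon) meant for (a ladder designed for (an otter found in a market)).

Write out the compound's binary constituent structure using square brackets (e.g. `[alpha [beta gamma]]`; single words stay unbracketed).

[[[market otter] ladder] [lagoon hook]]

Whole compound: head "hook" (specifically "lagoon hook"), modifier "market otter ladder".
Within "market otter ladder", the head is "ladder" and the modifier is "market otter".
Within "market otter", the head is "otter" and the modifier is "market".
Within "lagoon hook", the head is "hook" and the modifier is "lagoon".
Assembled: [[[market otter] ladder] [lagoon hook]].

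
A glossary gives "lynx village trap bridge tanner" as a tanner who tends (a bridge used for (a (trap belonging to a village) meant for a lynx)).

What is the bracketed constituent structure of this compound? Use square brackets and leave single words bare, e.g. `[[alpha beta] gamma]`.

Overall it is a kind of tanner; the modifier is "lynx village trap bridge".
"lynx village trap bridge" → head "bridge", modifier "lynx village trap".
"lynx village trap" → head "trap" (specifically "village trap"), modifier "lynx".
"village trap" → head "trap", modifier "village".
Assembled: [[[lynx [village trap]] bridge] tanner].

[[[lynx [village trap]] bridge] tanner]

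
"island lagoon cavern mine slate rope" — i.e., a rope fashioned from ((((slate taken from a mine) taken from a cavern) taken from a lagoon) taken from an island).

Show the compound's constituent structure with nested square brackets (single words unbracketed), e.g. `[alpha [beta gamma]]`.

The outermost head in the paraphrase is "rope", modified by "island lagoon cavern mine slate".
Inside "island lagoon cavern mine slate": head "slate" (specifically "lagoon cavern mine slate"), modifier "island".
Inside "lagoon cavern mine slate": head "slate" (specifically "cavern mine slate"), modifier "lagoon".
Inside "cavern mine slate": head "slate" (specifically "mine slate"), modifier "cavern".
Inside "mine slate": head "slate", modifier "mine".
Assembled: [[island [lagoon [cavern [mine slate]]]] rope].

[[island [lagoon [cavern [mine slate]]]] rope]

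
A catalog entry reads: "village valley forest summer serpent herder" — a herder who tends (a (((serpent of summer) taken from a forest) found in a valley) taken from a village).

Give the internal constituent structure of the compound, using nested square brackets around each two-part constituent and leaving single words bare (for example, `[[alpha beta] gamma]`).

The outermost head in the paraphrase is "herder", modified by "village valley forest summer serpent".
Within "village valley forest summer serpent", the head is "serpent" (specifically "valley forest summer serpent") and the modifier is "village".
Within "valley forest summer serpent", the head is "serpent" (specifically "forest summer serpent") and the modifier is "valley".
Within "forest summer serpent", the head is "serpent" (specifically "summer serpent") and the modifier is "forest".
Within "summer serpent", the head is "serpent" and the modifier is "summer".
Putting it together: [[village [valley [forest [summer serpent]]]] herder].

[[village [valley [forest [summer serpent]]]] herder]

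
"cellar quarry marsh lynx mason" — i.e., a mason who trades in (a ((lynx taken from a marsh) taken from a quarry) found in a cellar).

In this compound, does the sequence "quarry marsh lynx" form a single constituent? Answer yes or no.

yes

The paraphrase groups the words so that "quarry marsh lynx" is one unit: it corresponds to a single parenthesized sub-phrase.
The full structure is [[cellar [quarry [marsh lynx]]] mason], in which [quarry marsh lynx] is a constituent.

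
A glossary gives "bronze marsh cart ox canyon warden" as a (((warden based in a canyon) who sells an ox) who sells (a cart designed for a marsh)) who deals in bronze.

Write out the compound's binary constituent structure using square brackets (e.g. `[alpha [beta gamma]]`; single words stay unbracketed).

Overall it is a kind of warden (specifically "marsh cart ox canyon warden"); the modifier is "bronze".
Within "marsh cart ox canyon warden", the head is "warden" (specifically "ox canyon warden") and the modifier is "marsh cart".
Within "marsh cart", the head is "cart" and the modifier is "marsh".
Within "ox canyon warden", the head is "warden" (specifically "canyon warden") and the modifier is "ox".
Within "canyon warden", the head is "warden" and the modifier is "canyon".
So the structure is [bronze [[marsh cart] [ox [canyon warden]]]].

[bronze [[marsh cart] [ox [canyon warden]]]]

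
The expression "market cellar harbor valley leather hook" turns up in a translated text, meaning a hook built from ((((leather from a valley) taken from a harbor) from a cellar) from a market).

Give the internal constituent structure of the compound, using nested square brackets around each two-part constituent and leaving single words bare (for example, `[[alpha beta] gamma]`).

At the top level: head "hook"; modifier "market cellar harbor valley leather".
Inside "market cellar harbor valley leather": head "leather" (specifically "cellar harbor valley leather"), modifier "market".
Inside "cellar harbor valley leather": head "leather" (specifically "harbor valley leather"), modifier "cellar".
Inside "harbor valley leather": head "leather" (specifically "valley leather"), modifier "harbor".
Inside "valley leather": head "leather", modifier "valley".
Putting it together: [[market [cellar [harbor [valley leather]]]] hook].

[[market [cellar [harbor [valley leather]]]] hook]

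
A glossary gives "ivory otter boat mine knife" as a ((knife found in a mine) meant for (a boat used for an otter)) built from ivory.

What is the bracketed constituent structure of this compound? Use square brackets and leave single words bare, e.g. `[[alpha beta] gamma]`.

The outermost head in the paraphrase is "knife" (specifically "otter boat mine knife"), modified by "ivory".
Within "otter boat mine knife", the head is "knife" (specifically "mine knife") and the modifier is "otter boat".
Within "otter boat", the head is "boat" and the modifier is "otter".
Within "mine knife", the head is "knife" and the modifier is "mine".
Assembled: [ivory [[otter boat] [mine knife]]].

[ivory [[otter boat] [mine knife]]]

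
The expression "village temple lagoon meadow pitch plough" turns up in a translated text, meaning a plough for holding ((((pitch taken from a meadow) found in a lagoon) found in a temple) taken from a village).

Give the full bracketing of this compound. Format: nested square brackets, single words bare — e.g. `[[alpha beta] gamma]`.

[[village [temple [lagoon [meadow pitch]]]] plough]

Overall it is a kind of plough; the modifier is "village temple lagoon meadow pitch".
Within "village temple lagoon meadow pitch", the head is "pitch" (specifically "temple lagoon meadow pitch") and the modifier is "village".
Within "temple lagoon meadow pitch", the head is "pitch" (specifically "lagoon meadow pitch") and the modifier is "temple".
Within "lagoon meadow pitch", the head is "pitch" (specifically "meadow pitch") and the modifier is "lagoon".
Within "meadow pitch", the head is "pitch" and the modifier is "meadow".
Putting it together: [[village [temple [lagoon [meadow pitch]]]] plough].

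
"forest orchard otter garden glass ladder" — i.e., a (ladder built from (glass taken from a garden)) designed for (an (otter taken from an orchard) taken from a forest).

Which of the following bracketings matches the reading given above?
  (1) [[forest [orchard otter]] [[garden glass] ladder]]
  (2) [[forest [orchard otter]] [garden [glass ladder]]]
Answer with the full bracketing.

[[forest [orchard otter]] [[garden glass] ladder]]

The paraphrase's head is the "ladder" part ("garden glass ladder"); its modifier is "forest orchard otter".
That top-level split, carried through the inner groups, gives [[forest [orchard otter]] [[garden glass] ladder]].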